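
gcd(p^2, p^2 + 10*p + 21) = 1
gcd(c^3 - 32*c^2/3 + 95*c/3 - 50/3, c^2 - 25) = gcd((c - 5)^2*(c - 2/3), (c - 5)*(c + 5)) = c - 5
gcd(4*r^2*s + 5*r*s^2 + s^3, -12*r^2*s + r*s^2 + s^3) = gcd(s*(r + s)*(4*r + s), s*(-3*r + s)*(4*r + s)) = 4*r*s + s^2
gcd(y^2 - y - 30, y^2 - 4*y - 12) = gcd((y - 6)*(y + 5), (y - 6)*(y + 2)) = y - 6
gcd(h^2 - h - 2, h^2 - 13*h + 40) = 1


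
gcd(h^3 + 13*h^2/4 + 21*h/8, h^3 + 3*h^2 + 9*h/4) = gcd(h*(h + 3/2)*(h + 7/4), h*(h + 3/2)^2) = h^2 + 3*h/2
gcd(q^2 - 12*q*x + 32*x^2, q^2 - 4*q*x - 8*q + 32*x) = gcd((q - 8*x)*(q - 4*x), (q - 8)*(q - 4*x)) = -q + 4*x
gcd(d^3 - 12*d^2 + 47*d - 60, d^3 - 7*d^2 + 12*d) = d^2 - 7*d + 12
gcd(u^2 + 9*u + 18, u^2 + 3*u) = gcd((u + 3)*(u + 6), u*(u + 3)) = u + 3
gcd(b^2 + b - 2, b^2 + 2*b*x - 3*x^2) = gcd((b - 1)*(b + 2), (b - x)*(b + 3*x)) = 1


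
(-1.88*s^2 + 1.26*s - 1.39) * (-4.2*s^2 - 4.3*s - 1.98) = 7.896*s^4 + 2.792*s^3 + 4.1424*s^2 + 3.4822*s + 2.7522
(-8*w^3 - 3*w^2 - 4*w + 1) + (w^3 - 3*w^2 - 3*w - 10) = -7*w^3 - 6*w^2 - 7*w - 9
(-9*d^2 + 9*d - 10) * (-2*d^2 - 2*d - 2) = 18*d^4 + 20*d^2 + 2*d + 20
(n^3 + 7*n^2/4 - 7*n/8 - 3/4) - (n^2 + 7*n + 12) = n^3 + 3*n^2/4 - 63*n/8 - 51/4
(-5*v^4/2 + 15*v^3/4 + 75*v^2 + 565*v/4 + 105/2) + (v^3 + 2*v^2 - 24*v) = -5*v^4/2 + 19*v^3/4 + 77*v^2 + 469*v/4 + 105/2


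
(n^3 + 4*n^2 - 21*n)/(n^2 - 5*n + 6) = n*(n + 7)/(n - 2)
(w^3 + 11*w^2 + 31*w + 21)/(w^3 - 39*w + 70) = (w^2 + 4*w + 3)/(w^2 - 7*w + 10)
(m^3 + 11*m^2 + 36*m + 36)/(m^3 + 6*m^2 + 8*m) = (m^2 + 9*m + 18)/(m*(m + 4))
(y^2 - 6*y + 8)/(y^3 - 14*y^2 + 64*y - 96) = (y - 2)/(y^2 - 10*y + 24)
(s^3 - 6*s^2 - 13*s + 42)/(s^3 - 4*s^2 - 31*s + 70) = (s + 3)/(s + 5)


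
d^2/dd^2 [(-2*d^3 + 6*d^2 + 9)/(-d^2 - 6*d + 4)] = 2*(116*d^3 - 243*d^2 - 66*d - 456)/(d^6 + 18*d^5 + 96*d^4 + 72*d^3 - 384*d^2 + 288*d - 64)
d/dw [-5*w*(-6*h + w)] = 30*h - 10*w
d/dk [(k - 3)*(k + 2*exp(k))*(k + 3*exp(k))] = 5*k^2*exp(k) + 3*k^2 + 12*k*exp(2*k) - 5*k*exp(k) - 6*k - 30*exp(2*k) - 15*exp(k)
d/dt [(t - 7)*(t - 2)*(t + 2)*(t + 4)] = 4*t^3 - 9*t^2 - 64*t + 12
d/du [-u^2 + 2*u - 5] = 2 - 2*u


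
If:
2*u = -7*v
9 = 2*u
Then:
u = 9/2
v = -9/7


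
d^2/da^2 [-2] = 0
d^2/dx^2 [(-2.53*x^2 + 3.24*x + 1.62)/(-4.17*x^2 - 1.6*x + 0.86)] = (-146.440392*x^3 - 114.581592*x^2 - 134.567568*x - 25.087792)/(72.511713*x^6 + 83.46672*x^5 - 12.837762*x^4 - 30.33152*x^3 + 2.647596*x^2 + 3.55008*x - 0.636056)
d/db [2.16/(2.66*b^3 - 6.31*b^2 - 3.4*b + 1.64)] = (-17.2368*b^2 + 27.2592*b + 7.344)/(2.66*b^3 - 6.31*b^2 - 3.4*b + 1.64)^2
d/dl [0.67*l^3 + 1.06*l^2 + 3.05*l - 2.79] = 2.01*l^2 + 2.12*l + 3.05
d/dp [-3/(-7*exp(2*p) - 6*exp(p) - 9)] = (-42*exp(p) - 18)*exp(p)/(7*exp(2*p) + 6*exp(p) + 9)^2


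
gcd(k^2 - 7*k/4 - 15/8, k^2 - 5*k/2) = k - 5/2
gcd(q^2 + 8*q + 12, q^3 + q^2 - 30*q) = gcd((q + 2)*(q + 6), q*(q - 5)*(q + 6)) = q + 6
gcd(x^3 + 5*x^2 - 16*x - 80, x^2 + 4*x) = x + 4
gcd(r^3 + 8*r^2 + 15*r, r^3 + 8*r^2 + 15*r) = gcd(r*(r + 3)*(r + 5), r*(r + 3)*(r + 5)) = r^3 + 8*r^2 + 15*r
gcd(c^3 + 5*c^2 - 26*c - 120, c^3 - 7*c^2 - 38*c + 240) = c^2 + c - 30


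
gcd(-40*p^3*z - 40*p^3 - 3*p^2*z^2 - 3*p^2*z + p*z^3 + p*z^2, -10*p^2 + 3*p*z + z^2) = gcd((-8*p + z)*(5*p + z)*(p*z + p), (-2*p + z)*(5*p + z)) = 5*p + z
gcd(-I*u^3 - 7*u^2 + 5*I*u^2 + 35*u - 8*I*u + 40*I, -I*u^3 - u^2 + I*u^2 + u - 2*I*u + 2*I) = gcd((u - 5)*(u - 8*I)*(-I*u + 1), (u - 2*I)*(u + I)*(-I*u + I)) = u + I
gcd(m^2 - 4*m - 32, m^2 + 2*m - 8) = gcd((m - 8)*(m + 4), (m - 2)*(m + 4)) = m + 4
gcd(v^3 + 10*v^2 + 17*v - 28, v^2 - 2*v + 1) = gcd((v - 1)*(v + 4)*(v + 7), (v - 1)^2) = v - 1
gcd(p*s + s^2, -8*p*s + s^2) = s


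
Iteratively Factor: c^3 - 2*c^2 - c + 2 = (c - 2)*(c^2 - 1) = (c - 2)*(c + 1)*(c - 1)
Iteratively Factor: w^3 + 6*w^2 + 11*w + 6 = (w + 2)*(w^2 + 4*w + 3) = (w + 1)*(w + 2)*(w + 3)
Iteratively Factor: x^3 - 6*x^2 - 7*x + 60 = (x - 4)*(x^2 - 2*x - 15) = (x - 4)*(x + 3)*(x - 5)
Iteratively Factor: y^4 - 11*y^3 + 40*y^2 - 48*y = (y - 4)*(y^3 - 7*y^2 + 12*y) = (y - 4)*(y - 3)*(y^2 - 4*y) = y*(y - 4)*(y - 3)*(y - 4)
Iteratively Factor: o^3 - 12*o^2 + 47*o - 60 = (o - 5)*(o^2 - 7*o + 12) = (o - 5)*(o - 4)*(o - 3)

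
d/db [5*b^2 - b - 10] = 10*b - 1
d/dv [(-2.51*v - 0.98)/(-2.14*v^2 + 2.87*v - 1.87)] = (-5.3714*v^2 - 4.1944*v + 7.5063)/(4.5796*v^4 - 12.2836*v^3 + 16.2405*v^2 - 10.7338*v + 3.4969)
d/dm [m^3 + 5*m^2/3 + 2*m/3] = 3*m^2 + 10*m/3 + 2/3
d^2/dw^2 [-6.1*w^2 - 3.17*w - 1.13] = -12.2000000000000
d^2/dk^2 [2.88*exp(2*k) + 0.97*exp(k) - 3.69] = (11.52*exp(k) + 0.97)*exp(k)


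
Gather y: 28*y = 28*y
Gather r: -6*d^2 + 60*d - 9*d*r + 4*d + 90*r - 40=-6*d^2 + 64*d + r*(90 - 9*d) - 40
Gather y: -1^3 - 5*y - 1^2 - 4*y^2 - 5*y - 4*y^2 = -8*y^2 - 10*y - 2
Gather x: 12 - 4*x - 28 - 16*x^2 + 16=-16*x^2 - 4*x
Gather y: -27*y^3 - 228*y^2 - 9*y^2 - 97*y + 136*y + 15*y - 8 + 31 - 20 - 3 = -27*y^3 - 237*y^2 + 54*y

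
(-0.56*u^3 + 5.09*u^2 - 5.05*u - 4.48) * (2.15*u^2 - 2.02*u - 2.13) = -1.204*u^5 + 12.0747*u^4 - 19.9465*u^3 - 10.2727*u^2 + 19.8061*u + 9.5424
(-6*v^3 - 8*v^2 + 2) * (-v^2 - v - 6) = 6*v^5 + 14*v^4 + 44*v^3 + 46*v^2 - 2*v - 12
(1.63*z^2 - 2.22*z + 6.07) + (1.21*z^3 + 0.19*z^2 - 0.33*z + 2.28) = 1.21*z^3 + 1.82*z^2 - 2.55*z + 8.35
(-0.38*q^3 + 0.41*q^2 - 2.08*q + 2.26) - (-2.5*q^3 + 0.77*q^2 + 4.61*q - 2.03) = 2.12*q^3 - 0.36*q^2 - 6.69*q + 4.29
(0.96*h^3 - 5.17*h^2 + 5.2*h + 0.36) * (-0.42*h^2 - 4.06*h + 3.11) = -0.4032*h^5 - 1.7262*h^4 + 21.7918*h^3 - 37.3419*h^2 + 14.7104*h + 1.1196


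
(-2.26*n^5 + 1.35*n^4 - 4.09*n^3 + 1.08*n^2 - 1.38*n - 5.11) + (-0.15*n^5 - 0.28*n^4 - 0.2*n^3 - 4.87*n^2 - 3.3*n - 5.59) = -2.41*n^5 + 1.07*n^4 - 4.29*n^3 - 3.79*n^2 - 4.68*n - 10.7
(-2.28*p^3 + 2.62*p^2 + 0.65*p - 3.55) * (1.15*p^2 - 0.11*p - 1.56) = -2.622*p^5 + 3.2638*p^4 + 4.0161*p^3 - 8.2412*p^2 - 0.6235*p + 5.538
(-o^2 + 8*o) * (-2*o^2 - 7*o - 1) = 2*o^4 - 9*o^3 - 55*o^2 - 8*o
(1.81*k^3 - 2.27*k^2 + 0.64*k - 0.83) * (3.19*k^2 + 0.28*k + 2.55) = 5.7739*k^5 - 6.7345*k^4 + 6.0215*k^3 - 8.257*k^2 + 1.3996*k - 2.1165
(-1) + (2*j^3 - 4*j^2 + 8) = 2*j^3 - 4*j^2 + 7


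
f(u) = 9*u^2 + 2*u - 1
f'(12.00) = 218.00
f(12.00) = 1319.00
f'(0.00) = 2.00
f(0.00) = -1.00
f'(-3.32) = -57.76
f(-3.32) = 91.56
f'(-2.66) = -45.88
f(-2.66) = 57.36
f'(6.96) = 127.28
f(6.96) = 448.89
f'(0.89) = 18.02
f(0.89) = 7.91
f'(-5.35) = -94.30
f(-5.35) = 245.90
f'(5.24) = 96.32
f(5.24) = 256.60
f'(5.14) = 94.52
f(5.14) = 247.06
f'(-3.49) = -60.82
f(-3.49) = 101.64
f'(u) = 18*u + 2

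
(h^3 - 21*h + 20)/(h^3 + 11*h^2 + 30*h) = (h^2 - 5*h + 4)/(h*(h + 6))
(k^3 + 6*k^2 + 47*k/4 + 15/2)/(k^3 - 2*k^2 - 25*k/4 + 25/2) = (2*k^2 + 7*k + 6)/(2*k^2 - 9*k + 10)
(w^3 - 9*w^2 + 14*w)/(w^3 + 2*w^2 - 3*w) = (w^2 - 9*w + 14)/(w^2 + 2*w - 3)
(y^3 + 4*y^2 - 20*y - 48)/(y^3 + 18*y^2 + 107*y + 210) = (y^2 - 2*y - 8)/(y^2 + 12*y + 35)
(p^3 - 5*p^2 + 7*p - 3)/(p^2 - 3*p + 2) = (p^2 - 4*p + 3)/(p - 2)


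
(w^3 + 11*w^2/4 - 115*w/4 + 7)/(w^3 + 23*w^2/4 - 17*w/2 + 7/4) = (w - 4)/(w - 1)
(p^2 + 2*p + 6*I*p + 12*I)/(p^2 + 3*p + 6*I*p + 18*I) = (p + 2)/(p + 3)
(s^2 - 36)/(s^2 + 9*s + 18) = (s - 6)/(s + 3)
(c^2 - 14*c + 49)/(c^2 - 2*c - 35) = (c - 7)/(c + 5)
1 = 1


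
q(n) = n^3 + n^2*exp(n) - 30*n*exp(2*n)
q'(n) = n^2*exp(n) + 3*n^2 - 60*n*exp(2*n) + 2*n*exp(n) - 30*exp(2*n)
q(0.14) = -5.53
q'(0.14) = -50.40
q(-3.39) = -38.46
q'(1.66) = -3544.56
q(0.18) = -7.70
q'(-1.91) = 12.77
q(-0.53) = 5.53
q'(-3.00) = 27.52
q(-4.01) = -64.15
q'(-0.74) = 4.48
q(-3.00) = -26.33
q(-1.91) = -5.17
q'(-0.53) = 1.01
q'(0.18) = -57.91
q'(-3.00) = 27.52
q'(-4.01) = 48.46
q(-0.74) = 4.91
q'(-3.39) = 34.83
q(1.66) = -1358.42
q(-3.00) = -26.33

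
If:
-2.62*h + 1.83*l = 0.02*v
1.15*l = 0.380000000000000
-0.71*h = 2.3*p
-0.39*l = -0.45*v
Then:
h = 0.23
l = 0.33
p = -0.07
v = 0.29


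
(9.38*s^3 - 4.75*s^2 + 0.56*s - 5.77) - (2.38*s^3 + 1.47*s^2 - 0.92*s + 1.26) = 7.0*s^3 - 6.22*s^2 + 1.48*s - 7.03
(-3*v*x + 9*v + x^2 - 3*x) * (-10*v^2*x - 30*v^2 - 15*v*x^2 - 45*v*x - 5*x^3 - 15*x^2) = 30*v^3*x^2 - 270*v^3 + 35*v^2*x^3 - 315*v^2*x - 5*x^5 + 45*x^3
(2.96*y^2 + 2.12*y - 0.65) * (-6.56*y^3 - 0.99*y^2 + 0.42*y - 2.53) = -19.4176*y^5 - 16.8376*y^4 + 3.4084*y^3 - 5.9549*y^2 - 5.6366*y + 1.6445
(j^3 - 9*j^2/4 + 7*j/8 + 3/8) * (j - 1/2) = j^4 - 11*j^3/4 + 2*j^2 - j/16 - 3/16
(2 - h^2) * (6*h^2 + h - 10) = -6*h^4 - h^3 + 22*h^2 + 2*h - 20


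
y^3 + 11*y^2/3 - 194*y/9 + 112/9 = (y - 8/3)*(y - 2/3)*(y + 7)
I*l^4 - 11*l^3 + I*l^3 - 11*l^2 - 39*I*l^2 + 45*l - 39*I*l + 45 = (l + 3*I)^2*(l + 5*I)*(I*l + I)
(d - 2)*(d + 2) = d^2 - 4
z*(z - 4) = z^2 - 4*z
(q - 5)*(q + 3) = q^2 - 2*q - 15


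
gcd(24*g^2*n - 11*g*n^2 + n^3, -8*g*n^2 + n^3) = 8*g*n - n^2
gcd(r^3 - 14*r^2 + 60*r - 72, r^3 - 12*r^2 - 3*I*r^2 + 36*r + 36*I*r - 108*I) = r^2 - 12*r + 36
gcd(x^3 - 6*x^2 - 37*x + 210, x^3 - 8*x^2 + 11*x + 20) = x - 5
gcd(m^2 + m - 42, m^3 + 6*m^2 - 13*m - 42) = m + 7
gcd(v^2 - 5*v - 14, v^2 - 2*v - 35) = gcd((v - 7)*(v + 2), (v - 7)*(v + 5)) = v - 7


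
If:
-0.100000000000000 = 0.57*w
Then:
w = -0.18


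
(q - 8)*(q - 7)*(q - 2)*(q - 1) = q^4 - 18*q^3 + 103*q^2 - 198*q + 112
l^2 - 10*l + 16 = (l - 8)*(l - 2)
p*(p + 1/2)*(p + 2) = p^3 + 5*p^2/2 + p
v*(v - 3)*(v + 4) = v^3 + v^2 - 12*v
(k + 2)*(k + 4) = k^2 + 6*k + 8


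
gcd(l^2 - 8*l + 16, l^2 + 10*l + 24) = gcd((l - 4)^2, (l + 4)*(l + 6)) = 1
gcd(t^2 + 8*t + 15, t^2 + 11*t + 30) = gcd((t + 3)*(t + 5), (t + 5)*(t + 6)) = t + 5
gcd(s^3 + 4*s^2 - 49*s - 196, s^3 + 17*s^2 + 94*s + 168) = s^2 + 11*s + 28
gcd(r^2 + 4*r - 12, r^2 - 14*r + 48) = 1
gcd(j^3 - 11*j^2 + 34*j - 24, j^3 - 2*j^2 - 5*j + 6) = j - 1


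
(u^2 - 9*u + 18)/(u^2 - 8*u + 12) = (u - 3)/(u - 2)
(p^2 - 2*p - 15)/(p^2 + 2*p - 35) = (p + 3)/(p + 7)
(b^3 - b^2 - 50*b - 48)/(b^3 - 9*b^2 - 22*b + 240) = (b^2 + 7*b + 6)/(b^2 - b - 30)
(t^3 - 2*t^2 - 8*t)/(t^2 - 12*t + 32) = t*(t + 2)/(t - 8)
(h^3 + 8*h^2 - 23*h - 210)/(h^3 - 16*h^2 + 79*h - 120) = (h^2 + 13*h + 42)/(h^2 - 11*h + 24)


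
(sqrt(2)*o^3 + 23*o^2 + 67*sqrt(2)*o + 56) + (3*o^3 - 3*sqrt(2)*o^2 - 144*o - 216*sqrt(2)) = sqrt(2)*o^3 + 3*o^3 - 3*sqrt(2)*o^2 + 23*o^2 - 144*o + 67*sqrt(2)*o - 216*sqrt(2) + 56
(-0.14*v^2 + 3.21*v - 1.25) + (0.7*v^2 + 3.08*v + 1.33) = 0.56*v^2 + 6.29*v + 0.0800000000000001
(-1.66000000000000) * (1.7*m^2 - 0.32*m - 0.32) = -2.822*m^2 + 0.5312*m + 0.5312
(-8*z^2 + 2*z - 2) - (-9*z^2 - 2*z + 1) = z^2 + 4*z - 3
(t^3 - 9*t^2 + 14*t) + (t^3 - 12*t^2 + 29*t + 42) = 2*t^3 - 21*t^2 + 43*t + 42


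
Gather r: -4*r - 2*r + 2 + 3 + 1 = 6 - 6*r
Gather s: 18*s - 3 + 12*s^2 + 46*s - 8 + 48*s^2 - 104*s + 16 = 60*s^2 - 40*s + 5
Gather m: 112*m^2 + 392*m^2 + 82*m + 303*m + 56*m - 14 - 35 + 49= 504*m^2 + 441*m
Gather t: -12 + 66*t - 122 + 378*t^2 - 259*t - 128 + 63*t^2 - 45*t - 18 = 441*t^2 - 238*t - 280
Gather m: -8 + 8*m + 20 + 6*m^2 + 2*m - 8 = 6*m^2 + 10*m + 4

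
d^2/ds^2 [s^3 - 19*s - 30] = 6*s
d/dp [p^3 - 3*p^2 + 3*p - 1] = 3*p^2 - 6*p + 3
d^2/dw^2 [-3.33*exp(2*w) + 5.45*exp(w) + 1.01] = (5.45 - 13.32*exp(w))*exp(w)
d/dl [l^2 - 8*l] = 2*l - 8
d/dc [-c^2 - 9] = -2*c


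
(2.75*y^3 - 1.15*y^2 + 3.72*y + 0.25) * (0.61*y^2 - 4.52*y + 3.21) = 1.6775*y^5 - 13.1315*y^4 + 16.2947*y^3 - 20.3534*y^2 + 10.8112*y + 0.8025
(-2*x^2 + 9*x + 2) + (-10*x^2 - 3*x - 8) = -12*x^2 + 6*x - 6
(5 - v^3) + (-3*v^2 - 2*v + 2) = -v^3 - 3*v^2 - 2*v + 7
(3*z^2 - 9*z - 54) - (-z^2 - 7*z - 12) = 4*z^2 - 2*z - 42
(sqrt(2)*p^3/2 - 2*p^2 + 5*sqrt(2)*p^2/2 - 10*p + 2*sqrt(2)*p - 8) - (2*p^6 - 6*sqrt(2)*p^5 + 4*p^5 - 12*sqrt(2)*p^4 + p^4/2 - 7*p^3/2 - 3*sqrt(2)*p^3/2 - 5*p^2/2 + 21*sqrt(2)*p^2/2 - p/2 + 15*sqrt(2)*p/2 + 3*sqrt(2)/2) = -2*p^6 - 4*p^5 + 6*sqrt(2)*p^5 - p^4/2 + 12*sqrt(2)*p^4 + 2*sqrt(2)*p^3 + 7*p^3/2 - 8*sqrt(2)*p^2 + p^2/2 - 19*p/2 - 11*sqrt(2)*p/2 - 8 - 3*sqrt(2)/2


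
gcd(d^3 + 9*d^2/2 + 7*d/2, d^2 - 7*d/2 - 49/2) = d + 7/2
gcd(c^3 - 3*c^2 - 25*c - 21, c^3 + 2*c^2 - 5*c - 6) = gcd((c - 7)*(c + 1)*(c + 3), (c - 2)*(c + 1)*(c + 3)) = c^2 + 4*c + 3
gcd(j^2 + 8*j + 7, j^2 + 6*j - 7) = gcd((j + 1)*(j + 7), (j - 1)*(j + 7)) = j + 7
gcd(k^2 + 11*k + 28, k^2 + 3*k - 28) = k + 7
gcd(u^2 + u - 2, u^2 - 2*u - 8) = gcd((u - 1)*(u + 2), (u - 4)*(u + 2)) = u + 2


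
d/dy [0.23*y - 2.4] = 0.230000000000000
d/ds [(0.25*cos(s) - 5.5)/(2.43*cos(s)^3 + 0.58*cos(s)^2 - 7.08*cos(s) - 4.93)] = (1.215*cos(s)^3 - 39.95*cos(s)^2 - 6.38*cos(s) + 40.1725)*sin(s)/(5.9049*cos(s)^6 + 2.8188*cos(s)^5 - 34.0724*cos(s)^4 - 32.1726*cos(s)^3 + 44.4076*cos(s)^2 + 69.8088*cos(s) + 24.3049)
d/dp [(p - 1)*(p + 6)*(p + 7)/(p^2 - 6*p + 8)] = (p^4 - 12*p^3 - 77*p^2 + 276*p - 20)/(p^4 - 12*p^3 + 52*p^2 - 96*p + 64)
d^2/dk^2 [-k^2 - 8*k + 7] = -2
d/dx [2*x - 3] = 2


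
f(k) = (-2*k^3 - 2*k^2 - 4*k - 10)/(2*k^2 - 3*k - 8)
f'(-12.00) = -0.96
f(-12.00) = 10.15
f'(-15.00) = -0.97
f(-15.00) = 13.04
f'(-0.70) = -0.95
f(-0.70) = 1.52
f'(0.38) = 0.50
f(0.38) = 1.35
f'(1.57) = 4.79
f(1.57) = 3.72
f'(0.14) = 0.19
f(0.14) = 1.27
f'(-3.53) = -0.83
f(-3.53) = 2.44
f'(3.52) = 24.11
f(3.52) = -21.88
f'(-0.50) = -0.56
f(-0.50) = 1.38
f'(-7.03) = -0.91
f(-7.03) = 5.49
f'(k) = (3 - 4*k)*(-2*k^3 - 2*k^2 - 4*k - 10)/(2*k^2 - 3*k - 8)^2 + (-6*k^2 - 4*k - 4)/(2*k^2 - 3*k - 8) = 2*(-2*k^4 + 6*k^3 + 31*k^2 + 36*k + 1)/(4*k^4 - 12*k^3 - 23*k^2 + 48*k + 64)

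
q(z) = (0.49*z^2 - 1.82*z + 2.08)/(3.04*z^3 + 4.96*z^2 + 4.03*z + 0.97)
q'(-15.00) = -0.00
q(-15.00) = -0.02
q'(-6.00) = -0.02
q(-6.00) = -0.06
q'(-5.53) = -0.02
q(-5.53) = -0.07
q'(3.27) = 0.00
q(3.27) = 0.01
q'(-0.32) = -641.18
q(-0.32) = 30.59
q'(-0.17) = -41.49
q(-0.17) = 5.82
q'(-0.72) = -18.92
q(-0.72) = -7.36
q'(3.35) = 0.00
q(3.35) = 0.01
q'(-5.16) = -0.03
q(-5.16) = -0.08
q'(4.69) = 0.00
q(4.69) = 0.01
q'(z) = (0.98*z - 1.82)/(3.04*z^3 + 4.96*z^2 + 4.03*z + 0.97) + (-9.12*z^2 - 9.92*z - 4.03)*(0.49*z^2 - 1.82*z + 2.08)/(3.04*z^3 + 4.96*z^2 + 4.03*z + 0.97)^2 = (-1.4896*z^4 + 11.0656*z^3 - 7.9677*z^2 - 19.683*z - 10.1478)/(9.2416*z^6 + 30.1568*z^5 + 49.104*z^4 + 45.8752*z^3 + 25.8633*z^2 + 7.8182*z + 0.9409)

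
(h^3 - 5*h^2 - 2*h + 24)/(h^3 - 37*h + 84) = (h + 2)/(h + 7)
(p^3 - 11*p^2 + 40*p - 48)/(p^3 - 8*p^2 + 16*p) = (p - 3)/p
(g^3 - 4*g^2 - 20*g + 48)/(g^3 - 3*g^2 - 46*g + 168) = (g^2 + 2*g - 8)/(g^2 + 3*g - 28)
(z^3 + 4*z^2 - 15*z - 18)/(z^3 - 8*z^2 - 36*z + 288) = (z^2 - 2*z - 3)/(z^2 - 14*z + 48)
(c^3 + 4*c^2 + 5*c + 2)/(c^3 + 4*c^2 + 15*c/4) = 4*(c^3 + 4*c^2 + 5*c + 2)/(c*(4*c^2 + 16*c + 15))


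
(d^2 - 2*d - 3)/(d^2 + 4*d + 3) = (d - 3)/(d + 3)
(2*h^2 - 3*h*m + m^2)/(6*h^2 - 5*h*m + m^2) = (h - m)/(3*h - m)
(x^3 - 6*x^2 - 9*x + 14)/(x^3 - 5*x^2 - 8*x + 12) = (x - 7)/(x - 6)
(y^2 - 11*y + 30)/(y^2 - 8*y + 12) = (y - 5)/(y - 2)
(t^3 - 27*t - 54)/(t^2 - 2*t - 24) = (t^2 + 6*t + 9)/(t + 4)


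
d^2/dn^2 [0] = 0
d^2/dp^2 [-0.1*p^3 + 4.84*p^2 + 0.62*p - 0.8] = 9.68 - 0.6*p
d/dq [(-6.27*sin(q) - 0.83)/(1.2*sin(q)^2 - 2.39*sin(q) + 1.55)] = (7.524*sin(q)^2 + 1.992*sin(q) - 11.7022)*cos(q)/(1.44*sin(q)^4 - 5.736*sin(q)^3 + 9.4321*sin(q)^2 - 7.409*sin(q) + 2.4025)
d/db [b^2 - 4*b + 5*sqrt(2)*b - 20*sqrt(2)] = 2*b - 4 + 5*sqrt(2)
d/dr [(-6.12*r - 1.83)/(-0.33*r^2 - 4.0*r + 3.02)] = (2.0196*r^2 + 24.48*r - (0.66*r + 4.0)*(6.12*r + 1.83) - 18.4824)/(0.33*r^2 + 4.0*r - 3.02)^2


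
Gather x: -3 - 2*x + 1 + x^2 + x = x^2 - x - 2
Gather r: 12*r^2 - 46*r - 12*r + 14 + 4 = 12*r^2 - 58*r + 18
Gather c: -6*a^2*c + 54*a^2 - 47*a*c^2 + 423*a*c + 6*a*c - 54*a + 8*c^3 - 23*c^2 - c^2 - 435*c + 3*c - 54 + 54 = 54*a^2 - 54*a + 8*c^3 + c^2*(-47*a - 24) + c*(-6*a^2 + 429*a - 432)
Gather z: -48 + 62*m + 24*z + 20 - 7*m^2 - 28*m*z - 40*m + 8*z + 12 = -7*m^2 + 22*m + z*(32 - 28*m) - 16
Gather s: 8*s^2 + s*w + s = 8*s^2 + s*(w + 1)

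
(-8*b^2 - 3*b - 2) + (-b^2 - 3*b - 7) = -9*b^2 - 6*b - 9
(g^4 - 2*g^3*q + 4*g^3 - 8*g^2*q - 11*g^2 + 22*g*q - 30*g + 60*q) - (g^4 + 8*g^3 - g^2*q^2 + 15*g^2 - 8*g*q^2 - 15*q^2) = -2*g^3*q - 4*g^3 + g^2*q^2 - 8*g^2*q - 26*g^2 + 8*g*q^2 + 22*g*q - 30*g + 15*q^2 + 60*q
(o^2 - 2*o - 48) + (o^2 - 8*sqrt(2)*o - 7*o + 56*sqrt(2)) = 2*o^2 - 8*sqrt(2)*o - 9*o - 48 + 56*sqrt(2)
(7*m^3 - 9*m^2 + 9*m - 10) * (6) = 42*m^3 - 54*m^2 + 54*m - 60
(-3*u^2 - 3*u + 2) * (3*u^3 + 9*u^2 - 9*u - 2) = -9*u^5 - 36*u^4 + 6*u^3 + 51*u^2 - 12*u - 4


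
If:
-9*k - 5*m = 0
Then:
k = -5*m/9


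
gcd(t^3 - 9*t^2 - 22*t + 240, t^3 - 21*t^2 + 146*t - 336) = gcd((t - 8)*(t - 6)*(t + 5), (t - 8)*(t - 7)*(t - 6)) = t^2 - 14*t + 48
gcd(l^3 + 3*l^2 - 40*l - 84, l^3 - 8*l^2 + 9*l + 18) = l - 6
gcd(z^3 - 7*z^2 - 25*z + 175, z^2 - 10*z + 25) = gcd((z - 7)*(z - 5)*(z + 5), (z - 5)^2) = z - 5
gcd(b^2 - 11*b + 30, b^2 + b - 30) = b - 5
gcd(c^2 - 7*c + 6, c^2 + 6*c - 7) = c - 1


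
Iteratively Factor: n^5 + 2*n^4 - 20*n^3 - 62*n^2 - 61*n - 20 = (n - 5)*(n^4 + 7*n^3 + 15*n^2 + 13*n + 4) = (n - 5)*(n + 1)*(n^3 + 6*n^2 + 9*n + 4) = (n - 5)*(n + 1)^2*(n^2 + 5*n + 4) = (n - 5)*(n + 1)^2*(n + 4)*(n + 1)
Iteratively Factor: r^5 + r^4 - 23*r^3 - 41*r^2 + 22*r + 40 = (r - 5)*(r^4 + 6*r^3 + 7*r^2 - 6*r - 8) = (r - 5)*(r + 2)*(r^3 + 4*r^2 - r - 4) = (r - 5)*(r + 2)*(r + 4)*(r^2 - 1) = (r - 5)*(r + 1)*(r + 2)*(r + 4)*(r - 1)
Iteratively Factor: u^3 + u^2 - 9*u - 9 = (u + 1)*(u^2 - 9) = (u + 1)*(u + 3)*(u - 3)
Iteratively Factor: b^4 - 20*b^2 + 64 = (b - 2)*(b^3 + 2*b^2 - 16*b - 32) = (b - 4)*(b - 2)*(b^2 + 6*b + 8) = (b - 4)*(b - 2)*(b + 4)*(b + 2)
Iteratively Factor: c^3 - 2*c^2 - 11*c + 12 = (c + 3)*(c^2 - 5*c + 4) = (c - 4)*(c + 3)*(c - 1)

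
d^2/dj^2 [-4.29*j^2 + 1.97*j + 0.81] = -8.58000000000000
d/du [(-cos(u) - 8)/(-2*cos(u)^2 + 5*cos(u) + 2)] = (32*cos(u) + cos(2*u) - 37)*sin(u)/(2*sin(u)^2 + 5*cos(u))^2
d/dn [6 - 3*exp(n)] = -3*exp(n)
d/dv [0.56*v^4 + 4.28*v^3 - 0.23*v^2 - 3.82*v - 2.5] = 2.24*v^3 + 12.84*v^2 - 0.46*v - 3.82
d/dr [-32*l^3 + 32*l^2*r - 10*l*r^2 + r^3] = 32*l^2 - 20*l*r + 3*r^2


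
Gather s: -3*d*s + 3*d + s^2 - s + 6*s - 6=3*d + s^2 + s*(5 - 3*d) - 6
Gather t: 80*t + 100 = 80*t + 100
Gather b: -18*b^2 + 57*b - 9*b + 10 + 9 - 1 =-18*b^2 + 48*b + 18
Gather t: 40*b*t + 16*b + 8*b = 40*b*t + 24*b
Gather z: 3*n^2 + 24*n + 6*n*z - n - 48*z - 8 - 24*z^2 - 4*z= 3*n^2 + 23*n - 24*z^2 + z*(6*n - 52) - 8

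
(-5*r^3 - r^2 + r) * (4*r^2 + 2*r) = -20*r^5 - 14*r^4 + 2*r^3 + 2*r^2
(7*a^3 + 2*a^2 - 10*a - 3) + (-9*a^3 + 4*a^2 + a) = -2*a^3 + 6*a^2 - 9*a - 3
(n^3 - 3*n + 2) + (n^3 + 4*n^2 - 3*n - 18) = 2*n^3 + 4*n^2 - 6*n - 16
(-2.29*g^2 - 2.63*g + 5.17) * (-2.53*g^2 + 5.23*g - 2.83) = 5.7937*g^4 - 5.3228*g^3 - 20.3543*g^2 + 34.482*g - 14.6311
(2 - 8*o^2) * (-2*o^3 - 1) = 16*o^5 - 4*o^3 + 8*o^2 - 2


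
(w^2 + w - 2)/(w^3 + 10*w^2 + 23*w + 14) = (w - 1)/(w^2 + 8*w + 7)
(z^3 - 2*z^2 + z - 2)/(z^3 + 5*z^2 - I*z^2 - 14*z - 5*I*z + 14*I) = (z + I)/(z + 7)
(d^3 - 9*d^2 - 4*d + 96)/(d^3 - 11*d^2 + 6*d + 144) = (d - 4)/(d - 6)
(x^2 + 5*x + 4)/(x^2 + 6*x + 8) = (x + 1)/(x + 2)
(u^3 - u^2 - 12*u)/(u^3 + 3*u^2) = (u - 4)/u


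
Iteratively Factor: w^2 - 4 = (w + 2)*(w - 2)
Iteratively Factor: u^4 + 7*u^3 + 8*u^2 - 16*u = (u + 4)*(u^3 + 3*u^2 - 4*u) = (u - 1)*(u + 4)*(u^2 + 4*u) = u*(u - 1)*(u + 4)*(u + 4)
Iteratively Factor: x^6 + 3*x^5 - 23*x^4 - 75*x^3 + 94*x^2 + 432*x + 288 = (x + 3)*(x^5 - 23*x^3 - 6*x^2 + 112*x + 96) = (x - 4)*(x + 3)*(x^4 + 4*x^3 - 7*x^2 - 34*x - 24) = (x - 4)*(x + 2)*(x + 3)*(x^3 + 2*x^2 - 11*x - 12) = (x - 4)*(x + 1)*(x + 2)*(x + 3)*(x^2 + x - 12) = (x - 4)*(x + 1)*(x + 2)*(x + 3)*(x + 4)*(x - 3)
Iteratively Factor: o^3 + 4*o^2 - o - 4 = (o + 1)*(o^2 + 3*o - 4) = (o + 1)*(o + 4)*(o - 1)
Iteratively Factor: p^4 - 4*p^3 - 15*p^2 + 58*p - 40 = (p - 1)*(p^3 - 3*p^2 - 18*p + 40) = (p - 5)*(p - 1)*(p^2 + 2*p - 8) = (p - 5)*(p - 2)*(p - 1)*(p + 4)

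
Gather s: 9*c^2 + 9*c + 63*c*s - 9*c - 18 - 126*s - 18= 9*c^2 + s*(63*c - 126) - 36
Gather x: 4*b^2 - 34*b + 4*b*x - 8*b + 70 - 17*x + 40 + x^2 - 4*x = 4*b^2 - 42*b + x^2 + x*(4*b - 21) + 110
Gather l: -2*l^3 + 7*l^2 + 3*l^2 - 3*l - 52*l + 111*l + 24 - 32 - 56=-2*l^3 + 10*l^2 + 56*l - 64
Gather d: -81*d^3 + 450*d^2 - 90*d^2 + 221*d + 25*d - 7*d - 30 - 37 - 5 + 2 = -81*d^3 + 360*d^2 + 239*d - 70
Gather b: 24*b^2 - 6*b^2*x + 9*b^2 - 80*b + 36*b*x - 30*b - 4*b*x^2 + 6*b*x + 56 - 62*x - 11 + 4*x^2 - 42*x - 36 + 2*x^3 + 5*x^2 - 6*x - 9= b^2*(33 - 6*x) + b*(-4*x^2 + 42*x - 110) + 2*x^3 + 9*x^2 - 110*x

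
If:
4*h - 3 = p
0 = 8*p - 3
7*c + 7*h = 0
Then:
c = -27/32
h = 27/32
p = 3/8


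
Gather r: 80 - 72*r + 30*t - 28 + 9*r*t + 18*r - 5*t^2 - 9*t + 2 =r*(9*t - 54) - 5*t^2 + 21*t + 54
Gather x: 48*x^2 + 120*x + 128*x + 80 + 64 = 48*x^2 + 248*x + 144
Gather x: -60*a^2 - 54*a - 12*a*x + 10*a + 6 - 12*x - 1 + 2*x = -60*a^2 - 44*a + x*(-12*a - 10) + 5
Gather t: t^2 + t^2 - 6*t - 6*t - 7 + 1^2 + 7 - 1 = 2*t^2 - 12*t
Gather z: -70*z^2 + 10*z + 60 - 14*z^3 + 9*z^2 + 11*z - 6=-14*z^3 - 61*z^2 + 21*z + 54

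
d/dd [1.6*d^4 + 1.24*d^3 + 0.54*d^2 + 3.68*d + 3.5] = 6.4*d^3 + 3.72*d^2 + 1.08*d + 3.68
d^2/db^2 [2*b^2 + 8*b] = 4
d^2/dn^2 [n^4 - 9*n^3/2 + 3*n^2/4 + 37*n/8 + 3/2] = 12*n^2 - 27*n + 3/2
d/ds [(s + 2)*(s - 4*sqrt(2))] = 2*s - 4*sqrt(2) + 2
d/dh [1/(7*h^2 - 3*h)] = (3 - 14*h)/(h^2*(7*h - 3)^2)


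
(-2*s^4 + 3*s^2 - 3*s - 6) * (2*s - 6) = -4*s^5 + 12*s^4 + 6*s^3 - 24*s^2 + 6*s + 36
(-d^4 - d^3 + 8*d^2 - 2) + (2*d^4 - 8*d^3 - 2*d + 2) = d^4 - 9*d^3 + 8*d^2 - 2*d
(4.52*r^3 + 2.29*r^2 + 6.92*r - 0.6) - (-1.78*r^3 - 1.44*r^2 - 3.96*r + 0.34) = 6.3*r^3 + 3.73*r^2 + 10.88*r - 0.94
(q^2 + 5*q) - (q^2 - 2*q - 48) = 7*q + 48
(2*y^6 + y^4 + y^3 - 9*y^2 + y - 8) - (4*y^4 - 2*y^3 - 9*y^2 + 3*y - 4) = 2*y^6 - 3*y^4 + 3*y^3 - 2*y - 4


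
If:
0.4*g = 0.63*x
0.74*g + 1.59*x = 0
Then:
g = 0.00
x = 0.00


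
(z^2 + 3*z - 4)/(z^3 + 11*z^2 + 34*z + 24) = (z - 1)/(z^2 + 7*z + 6)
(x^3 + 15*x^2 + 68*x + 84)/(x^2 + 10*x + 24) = (x^2 + 9*x + 14)/(x + 4)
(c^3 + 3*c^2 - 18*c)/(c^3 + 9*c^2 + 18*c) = (c - 3)/(c + 3)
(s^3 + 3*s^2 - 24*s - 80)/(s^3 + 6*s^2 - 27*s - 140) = (s + 4)/(s + 7)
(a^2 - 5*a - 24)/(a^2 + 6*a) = (a^2 - 5*a - 24)/(a*(a + 6))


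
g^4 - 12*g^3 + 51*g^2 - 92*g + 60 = (g - 5)*(g - 3)*(g - 2)^2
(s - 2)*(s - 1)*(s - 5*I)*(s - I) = s^4 - 3*s^3 - 6*I*s^3 - 3*s^2 + 18*I*s^2 + 15*s - 12*I*s - 10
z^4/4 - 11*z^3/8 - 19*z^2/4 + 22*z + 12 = (z/4 + 1)*(z - 6)*(z - 4)*(z + 1/2)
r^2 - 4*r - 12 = (r - 6)*(r + 2)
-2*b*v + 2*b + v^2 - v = (-2*b + v)*(v - 1)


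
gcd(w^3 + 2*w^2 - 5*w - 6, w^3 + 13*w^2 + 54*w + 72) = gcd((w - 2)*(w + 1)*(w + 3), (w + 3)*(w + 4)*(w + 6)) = w + 3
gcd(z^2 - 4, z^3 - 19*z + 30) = z - 2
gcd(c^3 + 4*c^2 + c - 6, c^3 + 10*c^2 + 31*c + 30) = c^2 + 5*c + 6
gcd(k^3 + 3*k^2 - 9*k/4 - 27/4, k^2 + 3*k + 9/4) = k + 3/2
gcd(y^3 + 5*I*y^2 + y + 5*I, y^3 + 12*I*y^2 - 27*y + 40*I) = y^2 + 4*I*y + 5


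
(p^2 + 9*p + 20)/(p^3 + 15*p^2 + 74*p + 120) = 1/(p + 6)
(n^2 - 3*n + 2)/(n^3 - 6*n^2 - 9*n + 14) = (n - 2)/(n^2 - 5*n - 14)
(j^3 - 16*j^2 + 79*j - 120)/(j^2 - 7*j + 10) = (j^2 - 11*j + 24)/(j - 2)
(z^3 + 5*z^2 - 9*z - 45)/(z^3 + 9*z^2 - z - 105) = (z + 3)/(z + 7)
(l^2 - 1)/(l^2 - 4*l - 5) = (l - 1)/(l - 5)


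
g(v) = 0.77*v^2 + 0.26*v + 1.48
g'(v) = 1.54*v + 0.26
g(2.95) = 8.95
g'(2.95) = 4.80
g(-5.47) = 23.10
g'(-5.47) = -8.16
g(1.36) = 3.26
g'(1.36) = 2.35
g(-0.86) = 1.83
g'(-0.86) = -1.06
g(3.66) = 12.75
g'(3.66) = 5.90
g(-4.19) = 13.91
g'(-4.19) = -6.19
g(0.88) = 2.31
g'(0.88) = 1.62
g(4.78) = 20.32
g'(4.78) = 7.62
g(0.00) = 1.48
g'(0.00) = 0.26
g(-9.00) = 61.51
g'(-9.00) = -13.60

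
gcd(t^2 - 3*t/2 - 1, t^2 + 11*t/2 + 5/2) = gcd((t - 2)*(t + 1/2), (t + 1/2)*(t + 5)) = t + 1/2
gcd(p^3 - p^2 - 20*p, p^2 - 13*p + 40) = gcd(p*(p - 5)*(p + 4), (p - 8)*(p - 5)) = p - 5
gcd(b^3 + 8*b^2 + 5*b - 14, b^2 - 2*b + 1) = b - 1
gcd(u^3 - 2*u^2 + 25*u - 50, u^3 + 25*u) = u^2 + 25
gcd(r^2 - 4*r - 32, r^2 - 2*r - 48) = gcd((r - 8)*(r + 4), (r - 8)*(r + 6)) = r - 8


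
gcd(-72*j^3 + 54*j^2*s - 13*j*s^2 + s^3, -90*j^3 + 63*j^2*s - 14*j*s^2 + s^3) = 18*j^2 - 9*j*s + s^2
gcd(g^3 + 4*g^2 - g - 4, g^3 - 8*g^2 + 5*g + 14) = g + 1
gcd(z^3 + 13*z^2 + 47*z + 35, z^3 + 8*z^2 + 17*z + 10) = z^2 + 6*z + 5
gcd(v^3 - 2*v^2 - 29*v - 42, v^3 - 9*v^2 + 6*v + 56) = v^2 - 5*v - 14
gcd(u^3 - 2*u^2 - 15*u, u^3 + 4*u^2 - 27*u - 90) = u^2 - 2*u - 15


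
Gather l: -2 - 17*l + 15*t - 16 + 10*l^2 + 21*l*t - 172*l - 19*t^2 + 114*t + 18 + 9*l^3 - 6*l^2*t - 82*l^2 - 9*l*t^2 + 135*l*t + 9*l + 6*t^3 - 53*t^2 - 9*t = 9*l^3 + l^2*(-6*t - 72) + l*(-9*t^2 + 156*t - 180) + 6*t^3 - 72*t^2 + 120*t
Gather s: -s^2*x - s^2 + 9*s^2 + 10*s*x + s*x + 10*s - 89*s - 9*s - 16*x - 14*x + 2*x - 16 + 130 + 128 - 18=s^2*(8 - x) + s*(11*x - 88) - 28*x + 224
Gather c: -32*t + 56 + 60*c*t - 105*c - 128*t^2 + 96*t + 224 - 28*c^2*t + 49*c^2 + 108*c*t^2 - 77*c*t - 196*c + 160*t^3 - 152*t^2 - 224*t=c^2*(49 - 28*t) + c*(108*t^2 - 17*t - 301) + 160*t^3 - 280*t^2 - 160*t + 280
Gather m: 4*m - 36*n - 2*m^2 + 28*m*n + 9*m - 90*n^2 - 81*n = -2*m^2 + m*(28*n + 13) - 90*n^2 - 117*n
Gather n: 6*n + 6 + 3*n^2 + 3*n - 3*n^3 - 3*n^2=-3*n^3 + 9*n + 6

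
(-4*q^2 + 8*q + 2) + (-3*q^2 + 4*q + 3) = -7*q^2 + 12*q + 5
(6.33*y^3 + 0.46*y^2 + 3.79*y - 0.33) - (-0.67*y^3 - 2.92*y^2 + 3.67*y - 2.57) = 7.0*y^3 + 3.38*y^2 + 0.12*y + 2.24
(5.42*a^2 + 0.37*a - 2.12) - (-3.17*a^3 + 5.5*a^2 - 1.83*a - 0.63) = 3.17*a^3 - 0.0800000000000001*a^2 + 2.2*a - 1.49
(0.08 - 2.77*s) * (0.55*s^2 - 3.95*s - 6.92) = -1.5235*s^3 + 10.9855*s^2 + 18.8524*s - 0.5536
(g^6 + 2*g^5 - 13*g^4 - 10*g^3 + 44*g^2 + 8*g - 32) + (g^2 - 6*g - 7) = g^6 + 2*g^5 - 13*g^4 - 10*g^3 + 45*g^2 + 2*g - 39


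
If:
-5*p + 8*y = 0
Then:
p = 8*y/5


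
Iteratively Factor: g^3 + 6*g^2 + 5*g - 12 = (g - 1)*(g^2 + 7*g + 12) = (g - 1)*(g + 4)*(g + 3)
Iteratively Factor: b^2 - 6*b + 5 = (b - 1)*(b - 5)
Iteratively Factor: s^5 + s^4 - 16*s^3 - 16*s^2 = (s)*(s^4 + s^3 - 16*s^2 - 16*s) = s*(s - 4)*(s^3 + 5*s^2 + 4*s) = s^2*(s - 4)*(s^2 + 5*s + 4) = s^2*(s - 4)*(s + 1)*(s + 4)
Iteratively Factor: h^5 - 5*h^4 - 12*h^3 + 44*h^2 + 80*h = (h - 5)*(h^4 - 12*h^2 - 16*h) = (h - 5)*(h + 2)*(h^3 - 2*h^2 - 8*h) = (h - 5)*(h + 2)^2*(h^2 - 4*h) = h*(h - 5)*(h + 2)^2*(h - 4)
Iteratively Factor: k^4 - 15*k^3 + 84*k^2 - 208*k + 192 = (k - 4)*(k^3 - 11*k^2 + 40*k - 48) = (k - 4)*(k - 3)*(k^2 - 8*k + 16) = (k - 4)^2*(k - 3)*(k - 4)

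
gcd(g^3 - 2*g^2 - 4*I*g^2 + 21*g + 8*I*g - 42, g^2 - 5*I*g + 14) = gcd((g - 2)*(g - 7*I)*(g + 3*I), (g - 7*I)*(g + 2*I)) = g - 7*I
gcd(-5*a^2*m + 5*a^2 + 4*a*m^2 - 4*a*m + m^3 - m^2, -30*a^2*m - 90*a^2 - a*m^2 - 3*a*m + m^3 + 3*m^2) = 5*a + m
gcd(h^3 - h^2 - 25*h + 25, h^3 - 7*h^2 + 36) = 1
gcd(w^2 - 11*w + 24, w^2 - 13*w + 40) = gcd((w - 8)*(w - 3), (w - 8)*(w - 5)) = w - 8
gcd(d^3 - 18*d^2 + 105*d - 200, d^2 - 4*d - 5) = d - 5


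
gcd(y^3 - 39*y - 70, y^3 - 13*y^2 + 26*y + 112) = y^2 - 5*y - 14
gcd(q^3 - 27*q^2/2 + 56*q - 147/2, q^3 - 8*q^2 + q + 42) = q^2 - 10*q + 21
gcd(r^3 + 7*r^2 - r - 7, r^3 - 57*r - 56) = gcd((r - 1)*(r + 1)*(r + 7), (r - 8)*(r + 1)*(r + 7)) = r^2 + 8*r + 7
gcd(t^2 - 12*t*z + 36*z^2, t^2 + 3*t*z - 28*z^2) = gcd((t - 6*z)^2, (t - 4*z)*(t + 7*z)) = 1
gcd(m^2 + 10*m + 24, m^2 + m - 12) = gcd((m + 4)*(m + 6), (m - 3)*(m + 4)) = m + 4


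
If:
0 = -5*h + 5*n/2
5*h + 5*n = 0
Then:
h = 0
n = 0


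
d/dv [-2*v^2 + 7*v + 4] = 7 - 4*v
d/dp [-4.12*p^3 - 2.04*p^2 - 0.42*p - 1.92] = -12.36*p^2 - 4.08*p - 0.42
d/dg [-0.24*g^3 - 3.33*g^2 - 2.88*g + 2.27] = -0.72*g^2 - 6.66*g - 2.88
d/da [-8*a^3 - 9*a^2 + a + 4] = -24*a^2 - 18*a + 1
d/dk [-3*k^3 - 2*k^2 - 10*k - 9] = -9*k^2 - 4*k - 10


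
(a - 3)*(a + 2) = a^2 - a - 6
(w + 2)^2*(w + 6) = w^3 + 10*w^2 + 28*w + 24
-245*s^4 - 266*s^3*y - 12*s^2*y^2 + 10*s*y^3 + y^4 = (-5*s + y)*(s + y)*(7*s + y)^2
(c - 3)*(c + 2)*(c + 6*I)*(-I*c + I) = -I*c^4 + 6*c^3 + 2*I*c^3 - 12*c^2 + 5*I*c^2 - 30*c - 6*I*c + 36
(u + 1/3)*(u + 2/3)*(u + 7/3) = u^3 + 10*u^2/3 + 23*u/9 + 14/27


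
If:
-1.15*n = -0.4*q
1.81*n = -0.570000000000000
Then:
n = -0.31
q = -0.91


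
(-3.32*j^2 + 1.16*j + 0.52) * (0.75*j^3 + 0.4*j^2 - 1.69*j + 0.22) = -2.49*j^5 - 0.458*j^4 + 6.4648*j^3 - 2.4828*j^2 - 0.6236*j + 0.1144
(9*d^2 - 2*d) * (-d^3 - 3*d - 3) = -9*d^5 + 2*d^4 - 27*d^3 - 21*d^2 + 6*d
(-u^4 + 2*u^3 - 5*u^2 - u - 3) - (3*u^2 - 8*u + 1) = -u^4 + 2*u^3 - 8*u^2 + 7*u - 4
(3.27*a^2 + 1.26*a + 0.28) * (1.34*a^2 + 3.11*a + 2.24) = 4.3818*a^4 + 11.8581*a^3 + 11.6186*a^2 + 3.6932*a + 0.6272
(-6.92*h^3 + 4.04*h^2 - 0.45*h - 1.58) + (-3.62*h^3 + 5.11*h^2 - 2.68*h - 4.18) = -10.54*h^3 + 9.15*h^2 - 3.13*h - 5.76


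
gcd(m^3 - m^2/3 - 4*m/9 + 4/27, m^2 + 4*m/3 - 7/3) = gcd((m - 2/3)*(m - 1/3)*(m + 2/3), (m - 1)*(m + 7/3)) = 1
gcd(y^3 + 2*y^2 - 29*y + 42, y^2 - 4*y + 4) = y - 2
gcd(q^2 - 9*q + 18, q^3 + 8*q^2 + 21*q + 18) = 1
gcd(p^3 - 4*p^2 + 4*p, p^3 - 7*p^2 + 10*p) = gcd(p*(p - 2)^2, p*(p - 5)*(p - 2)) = p^2 - 2*p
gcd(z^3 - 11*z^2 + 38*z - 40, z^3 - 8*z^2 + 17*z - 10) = z^2 - 7*z + 10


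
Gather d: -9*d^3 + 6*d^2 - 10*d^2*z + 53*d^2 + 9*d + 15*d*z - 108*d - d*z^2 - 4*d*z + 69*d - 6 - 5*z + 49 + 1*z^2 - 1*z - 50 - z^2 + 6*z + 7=-9*d^3 + d^2*(59 - 10*z) + d*(-z^2 + 11*z - 30)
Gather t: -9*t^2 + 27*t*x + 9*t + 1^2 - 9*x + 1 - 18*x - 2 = -9*t^2 + t*(27*x + 9) - 27*x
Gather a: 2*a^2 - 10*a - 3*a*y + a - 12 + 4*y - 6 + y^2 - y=2*a^2 + a*(-3*y - 9) + y^2 + 3*y - 18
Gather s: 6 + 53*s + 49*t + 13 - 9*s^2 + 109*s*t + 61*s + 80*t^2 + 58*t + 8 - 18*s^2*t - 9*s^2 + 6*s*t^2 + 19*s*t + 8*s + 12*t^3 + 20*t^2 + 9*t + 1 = s^2*(-18*t - 18) + s*(6*t^2 + 128*t + 122) + 12*t^3 + 100*t^2 + 116*t + 28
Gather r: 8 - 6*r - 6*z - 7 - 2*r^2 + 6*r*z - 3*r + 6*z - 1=-2*r^2 + r*(6*z - 9)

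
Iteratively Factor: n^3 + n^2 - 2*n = (n)*(n^2 + n - 2) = n*(n + 2)*(n - 1)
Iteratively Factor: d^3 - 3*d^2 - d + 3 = (d - 3)*(d^2 - 1) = (d - 3)*(d - 1)*(d + 1)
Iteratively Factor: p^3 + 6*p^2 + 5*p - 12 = (p + 3)*(p^2 + 3*p - 4) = (p + 3)*(p + 4)*(p - 1)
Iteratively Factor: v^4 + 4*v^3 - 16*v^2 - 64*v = (v + 4)*(v^3 - 16*v) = (v + 4)^2*(v^2 - 4*v) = v*(v + 4)^2*(v - 4)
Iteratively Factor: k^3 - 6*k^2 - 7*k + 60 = (k + 3)*(k^2 - 9*k + 20) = (k - 5)*(k + 3)*(k - 4)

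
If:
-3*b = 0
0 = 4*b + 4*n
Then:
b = 0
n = 0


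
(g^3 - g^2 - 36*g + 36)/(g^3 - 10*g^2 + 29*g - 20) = (g^2 - 36)/(g^2 - 9*g + 20)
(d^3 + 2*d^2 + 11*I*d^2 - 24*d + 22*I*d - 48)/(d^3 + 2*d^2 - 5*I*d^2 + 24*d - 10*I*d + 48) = (d + 8*I)/(d - 8*I)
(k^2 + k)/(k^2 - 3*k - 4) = k/(k - 4)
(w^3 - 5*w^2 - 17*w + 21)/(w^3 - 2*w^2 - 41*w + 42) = (w + 3)/(w + 6)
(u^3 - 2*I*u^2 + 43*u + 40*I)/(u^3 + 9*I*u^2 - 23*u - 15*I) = (u - 8*I)/(u + 3*I)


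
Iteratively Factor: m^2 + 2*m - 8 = (m + 4)*(m - 2)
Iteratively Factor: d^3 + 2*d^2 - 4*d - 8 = (d + 2)*(d^2 - 4) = (d - 2)*(d + 2)*(d + 2)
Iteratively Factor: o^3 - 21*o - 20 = (o + 4)*(o^2 - 4*o - 5) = (o - 5)*(o + 4)*(o + 1)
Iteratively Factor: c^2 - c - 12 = (c + 3)*(c - 4)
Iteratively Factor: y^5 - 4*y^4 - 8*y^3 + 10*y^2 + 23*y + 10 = (y - 5)*(y^4 + y^3 - 3*y^2 - 5*y - 2) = (y - 5)*(y + 1)*(y^3 - 3*y - 2) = (y - 5)*(y - 2)*(y + 1)*(y^2 + 2*y + 1) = (y - 5)*(y - 2)*(y + 1)^2*(y + 1)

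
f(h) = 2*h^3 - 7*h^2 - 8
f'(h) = 6*h^2 - 14*h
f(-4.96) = -424.26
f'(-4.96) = 217.05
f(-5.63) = -586.79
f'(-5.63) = 269.00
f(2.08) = -20.29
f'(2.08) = -3.16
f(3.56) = -6.48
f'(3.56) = 26.20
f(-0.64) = -11.39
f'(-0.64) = 11.42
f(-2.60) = -90.47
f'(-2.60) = 76.96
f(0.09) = -8.06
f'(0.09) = -1.21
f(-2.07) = -55.73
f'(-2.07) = 54.69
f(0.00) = -8.00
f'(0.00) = 0.00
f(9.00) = 883.00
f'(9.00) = 360.00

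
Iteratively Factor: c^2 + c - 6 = (c - 2)*(c + 3)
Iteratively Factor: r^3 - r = (r - 1)*(r^2 + r) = r*(r - 1)*(r + 1)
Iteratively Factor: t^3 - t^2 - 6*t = (t + 2)*(t^2 - 3*t) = t*(t + 2)*(t - 3)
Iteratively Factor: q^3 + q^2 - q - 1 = (q + 1)*(q^2 - 1) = (q + 1)^2*(q - 1)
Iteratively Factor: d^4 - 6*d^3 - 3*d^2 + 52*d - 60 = (d + 3)*(d^3 - 9*d^2 + 24*d - 20) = (d - 5)*(d + 3)*(d^2 - 4*d + 4) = (d - 5)*(d - 2)*(d + 3)*(d - 2)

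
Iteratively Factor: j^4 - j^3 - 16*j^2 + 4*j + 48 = (j - 2)*(j^3 + j^2 - 14*j - 24) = (j - 2)*(j + 2)*(j^2 - j - 12) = (j - 4)*(j - 2)*(j + 2)*(j + 3)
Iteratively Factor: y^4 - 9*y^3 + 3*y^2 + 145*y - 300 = (y - 3)*(y^3 - 6*y^2 - 15*y + 100) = (y - 5)*(y - 3)*(y^2 - y - 20) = (y - 5)^2*(y - 3)*(y + 4)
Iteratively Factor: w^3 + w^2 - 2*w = (w + 2)*(w^2 - w) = (w - 1)*(w + 2)*(w)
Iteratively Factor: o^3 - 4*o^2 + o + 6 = (o + 1)*(o^2 - 5*o + 6) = (o - 3)*(o + 1)*(o - 2)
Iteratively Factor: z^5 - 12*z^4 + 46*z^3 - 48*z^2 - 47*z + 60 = (z - 1)*(z^4 - 11*z^3 + 35*z^2 - 13*z - 60) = (z - 3)*(z - 1)*(z^3 - 8*z^2 + 11*z + 20) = (z - 5)*(z - 3)*(z - 1)*(z^2 - 3*z - 4) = (z - 5)*(z - 4)*(z - 3)*(z - 1)*(z + 1)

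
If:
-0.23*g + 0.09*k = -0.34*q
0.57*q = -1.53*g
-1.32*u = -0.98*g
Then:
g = 1.3469387755102*u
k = 17.1006086645184*u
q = -3.61546723952739*u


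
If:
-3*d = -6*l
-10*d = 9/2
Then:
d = -9/20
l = -9/40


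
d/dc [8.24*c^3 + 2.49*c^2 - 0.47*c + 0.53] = 24.72*c^2 + 4.98*c - 0.47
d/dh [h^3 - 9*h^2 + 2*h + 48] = 3*h^2 - 18*h + 2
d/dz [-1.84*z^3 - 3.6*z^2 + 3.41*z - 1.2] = -5.52*z^2 - 7.2*z + 3.41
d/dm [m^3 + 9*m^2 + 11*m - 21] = 3*m^2 + 18*m + 11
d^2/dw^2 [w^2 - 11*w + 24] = 2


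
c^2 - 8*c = c*(c - 8)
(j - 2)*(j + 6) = j^2 + 4*j - 12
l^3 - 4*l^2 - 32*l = l*(l - 8)*(l + 4)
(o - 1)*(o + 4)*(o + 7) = o^3 + 10*o^2 + 17*o - 28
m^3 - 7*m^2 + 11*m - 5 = (m - 5)*(m - 1)^2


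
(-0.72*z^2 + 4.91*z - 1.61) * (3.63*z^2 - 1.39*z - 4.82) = -2.6136*z^4 + 18.8241*z^3 - 9.1988*z^2 - 21.4283*z + 7.7602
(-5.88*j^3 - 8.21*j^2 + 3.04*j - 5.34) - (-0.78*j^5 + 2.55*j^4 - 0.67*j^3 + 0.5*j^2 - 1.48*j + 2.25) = 0.78*j^5 - 2.55*j^4 - 5.21*j^3 - 8.71*j^2 + 4.52*j - 7.59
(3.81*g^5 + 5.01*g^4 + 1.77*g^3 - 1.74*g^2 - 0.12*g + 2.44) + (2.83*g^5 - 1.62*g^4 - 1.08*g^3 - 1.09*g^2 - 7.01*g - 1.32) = 6.64*g^5 + 3.39*g^4 + 0.69*g^3 - 2.83*g^2 - 7.13*g + 1.12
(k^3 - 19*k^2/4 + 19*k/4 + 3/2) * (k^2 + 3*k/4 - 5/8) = k^5 - 4*k^4 + 9*k^3/16 + 257*k^2/32 - 59*k/32 - 15/16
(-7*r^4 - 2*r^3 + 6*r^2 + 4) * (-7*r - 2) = 49*r^5 + 28*r^4 - 38*r^3 - 12*r^2 - 28*r - 8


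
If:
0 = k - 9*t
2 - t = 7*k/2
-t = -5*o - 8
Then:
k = 36/65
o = -516/325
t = 4/65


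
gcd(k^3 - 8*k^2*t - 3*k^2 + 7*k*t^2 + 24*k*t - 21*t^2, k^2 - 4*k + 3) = k - 3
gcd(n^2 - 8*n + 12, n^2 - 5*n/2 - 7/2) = 1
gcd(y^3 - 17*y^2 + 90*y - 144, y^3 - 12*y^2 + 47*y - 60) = y - 3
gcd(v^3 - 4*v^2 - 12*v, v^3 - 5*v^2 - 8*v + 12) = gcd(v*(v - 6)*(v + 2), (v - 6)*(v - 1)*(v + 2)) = v^2 - 4*v - 12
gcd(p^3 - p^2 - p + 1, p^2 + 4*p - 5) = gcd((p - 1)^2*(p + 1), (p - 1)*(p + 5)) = p - 1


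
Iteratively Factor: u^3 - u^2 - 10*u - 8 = (u + 1)*(u^2 - 2*u - 8) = (u - 4)*(u + 1)*(u + 2)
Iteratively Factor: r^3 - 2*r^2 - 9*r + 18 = (r + 3)*(r^2 - 5*r + 6) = (r - 3)*(r + 3)*(r - 2)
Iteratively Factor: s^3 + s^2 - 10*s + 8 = (s - 1)*(s^2 + 2*s - 8) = (s - 1)*(s + 4)*(s - 2)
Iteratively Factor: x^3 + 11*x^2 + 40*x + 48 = (x + 4)*(x^2 + 7*x + 12) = (x + 3)*(x + 4)*(x + 4)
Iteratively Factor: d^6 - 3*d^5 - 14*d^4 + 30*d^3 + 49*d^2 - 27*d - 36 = (d + 1)*(d^5 - 4*d^4 - 10*d^3 + 40*d^2 + 9*d - 36) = (d + 1)*(d + 3)*(d^4 - 7*d^3 + 11*d^2 + 7*d - 12) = (d - 1)*(d + 1)*(d + 3)*(d^3 - 6*d^2 + 5*d + 12) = (d - 3)*(d - 1)*(d + 1)*(d + 3)*(d^2 - 3*d - 4) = (d - 3)*(d - 1)*(d + 1)^2*(d + 3)*(d - 4)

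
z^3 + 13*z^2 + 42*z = z*(z + 6)*(z + 7)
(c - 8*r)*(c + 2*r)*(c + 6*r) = c^3 - 52*c*r^2 - 96*r^3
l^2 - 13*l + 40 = (l - 8)*(l - 5)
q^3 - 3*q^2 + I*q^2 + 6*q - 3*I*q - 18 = (q - 3)*(q - 2*I)*(q + 3*I)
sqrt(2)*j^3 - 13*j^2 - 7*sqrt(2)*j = j*(j - 7*sqrt(2))*(sqrt(2)*j + 1)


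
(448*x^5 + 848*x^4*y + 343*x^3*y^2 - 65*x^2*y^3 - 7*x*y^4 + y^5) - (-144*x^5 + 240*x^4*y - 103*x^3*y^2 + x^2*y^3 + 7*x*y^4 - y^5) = 592*x^5 + 608*x^4*y + 446*x^3*y^2 - 66*x^2*y^3 - 14*x*y^4 + 2*y^5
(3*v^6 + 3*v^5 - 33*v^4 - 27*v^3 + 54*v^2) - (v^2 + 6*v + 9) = 3*v^6 + 3*v^5 - 33*v^4 - 27*v^3 + 53*v^2 - 6*v - 9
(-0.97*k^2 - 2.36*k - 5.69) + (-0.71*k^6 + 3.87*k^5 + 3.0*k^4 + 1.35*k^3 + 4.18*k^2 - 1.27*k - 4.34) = -0.71*k^6 + 3.87*k^5 + 3.0*k^4 + 1.35*k^3 + 3.21*k^2 - 3.63*k - 10.03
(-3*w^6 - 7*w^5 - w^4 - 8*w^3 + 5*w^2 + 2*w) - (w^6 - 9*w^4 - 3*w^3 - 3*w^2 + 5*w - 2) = -4*w^6 - 7*w^5 + 8*w^4 - 5*w^3 + 8*w^2 - 3*w + 2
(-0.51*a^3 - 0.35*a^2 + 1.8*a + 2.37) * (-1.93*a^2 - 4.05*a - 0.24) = 0.9843*a^5 + 2.741*a^4 - 1.9341*a^3 - 11.7801*a^2 - 10.0305*a - 0.5688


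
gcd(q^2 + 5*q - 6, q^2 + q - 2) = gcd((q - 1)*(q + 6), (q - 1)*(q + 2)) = q - 1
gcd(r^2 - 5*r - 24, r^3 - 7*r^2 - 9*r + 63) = r + 3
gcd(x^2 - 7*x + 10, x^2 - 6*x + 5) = x - 5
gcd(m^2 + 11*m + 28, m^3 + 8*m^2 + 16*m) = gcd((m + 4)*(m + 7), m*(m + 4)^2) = m + 4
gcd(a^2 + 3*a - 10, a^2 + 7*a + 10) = a + 5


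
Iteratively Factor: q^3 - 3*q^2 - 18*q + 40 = (q - 5)*(q^2 + 2*q - 8) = (q - 5)*(q + 4)*(q - 2)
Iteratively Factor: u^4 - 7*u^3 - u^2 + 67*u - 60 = (u - 1)*(u^3 - 6*u^2 - 7*u + 60) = (u - 4)*(u - 1)*(u^2 - 2*u - 15) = (u - 4)*(u - 1)*(u + 3)*(u - 5)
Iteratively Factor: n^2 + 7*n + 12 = (n + 4)*(n + 3)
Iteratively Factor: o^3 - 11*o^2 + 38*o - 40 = (o - 2)*(o^2 - 9*o + 20) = (o - 4)*(o - 2)*(o - 5)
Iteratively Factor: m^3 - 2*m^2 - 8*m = (m - 4)*(m^2 + 2*m) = m*(m - 4)*(m + 2)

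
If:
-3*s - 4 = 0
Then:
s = -4/3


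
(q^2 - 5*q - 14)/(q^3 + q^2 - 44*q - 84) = 1/(q + 6)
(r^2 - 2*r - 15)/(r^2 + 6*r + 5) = (r^2 - 2*r - 15)/(r^2 + 6*r + 5)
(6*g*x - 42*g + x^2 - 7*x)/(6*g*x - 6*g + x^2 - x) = (x - 7)/(x - 1)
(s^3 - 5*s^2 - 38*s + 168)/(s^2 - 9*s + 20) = (s^2 - s - 42)/(s - 5)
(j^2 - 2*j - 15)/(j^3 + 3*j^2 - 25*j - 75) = 1/(j + 5)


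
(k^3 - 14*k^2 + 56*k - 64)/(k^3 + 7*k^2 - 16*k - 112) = (k^2 - 10*k + 16)/(k^2 + 11*k + 28)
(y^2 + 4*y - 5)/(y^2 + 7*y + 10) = (y - 1)/(y + 2)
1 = 1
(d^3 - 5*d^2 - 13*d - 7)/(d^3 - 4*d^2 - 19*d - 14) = (d + 1)/(d + 2)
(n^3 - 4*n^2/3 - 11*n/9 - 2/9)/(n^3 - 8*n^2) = (9*n^3 - 12*n^2 - 11*n - 2)/(9*n^2*(n - 8))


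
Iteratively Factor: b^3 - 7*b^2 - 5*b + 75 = (b - 5)*(b^2 - 2*b - 15) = (b - 5)^2*(b + 3)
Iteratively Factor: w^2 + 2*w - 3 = (w + 3)*(w - 1)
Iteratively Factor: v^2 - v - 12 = (v - 4)*(v + 3)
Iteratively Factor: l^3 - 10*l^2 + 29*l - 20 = (l - 1)*(l^2 - 9*l + 20) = (l - 5)*(l - 1)*(l - 4)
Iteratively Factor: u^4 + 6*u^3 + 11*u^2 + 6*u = (u)*(u^3 + 6*u^2 + 11*u + 6) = u*(u + 1)*(u^2 + 5*u + 6) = u*(u + 1)*(u + 3)*(u + 2)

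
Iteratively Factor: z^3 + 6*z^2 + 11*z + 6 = (z + 2)*(z^2 + 4*z + 3) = (z + 1)*(z + 2)*(z + 3)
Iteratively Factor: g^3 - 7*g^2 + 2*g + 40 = (g - 5)*(g^2 - 2*g - 8) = (g - 5)*(g - 4)*(g + 2)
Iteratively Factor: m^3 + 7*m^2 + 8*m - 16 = (m + 4)*(m^2 + 3*m - 4) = (m - 1)*(m + 4)*(m + 4)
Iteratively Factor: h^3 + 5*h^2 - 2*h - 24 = (h - 2)*(h^2 + 7*h + 12) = (h - 2)*(h + 4)*(h + 3)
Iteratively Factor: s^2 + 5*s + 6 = (s + 2)*(s + 3)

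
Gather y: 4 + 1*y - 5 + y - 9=2*y - 10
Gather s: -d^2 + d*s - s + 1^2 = -d^2 + s*(d - 1) + 1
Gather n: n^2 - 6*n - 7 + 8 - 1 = n^2 - 6*n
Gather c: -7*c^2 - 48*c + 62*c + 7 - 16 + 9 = -7*c^2 + 14*c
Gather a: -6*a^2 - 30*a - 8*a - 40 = -6*a^2 - 38*a - 40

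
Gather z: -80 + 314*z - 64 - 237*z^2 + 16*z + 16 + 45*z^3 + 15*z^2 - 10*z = 45*z^3 - 222*z^2 + 320*z - 128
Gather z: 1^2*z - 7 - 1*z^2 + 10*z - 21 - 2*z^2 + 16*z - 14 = -3*z^2 + 27*z - 42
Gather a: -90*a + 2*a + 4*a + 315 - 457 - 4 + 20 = -84*a - 126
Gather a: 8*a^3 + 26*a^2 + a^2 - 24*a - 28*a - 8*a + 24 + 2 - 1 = 8*a^3 + 27*a^2 - 60*a + 25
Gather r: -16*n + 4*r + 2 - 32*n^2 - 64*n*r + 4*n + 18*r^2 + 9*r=-32*n^2 - 12*n + 18*r^2 + r*(13 - 64*n) + 2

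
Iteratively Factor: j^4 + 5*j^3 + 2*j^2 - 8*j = (j - 1)*(j^3 + 6*j^2 + 8*j) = (j - 1)*(j + 4)*(j^2 + 2*j) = j*(j - 1)*(j + 4)*(j + 2)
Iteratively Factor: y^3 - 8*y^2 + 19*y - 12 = (y - 3)*(y^2 - 5*y + 4) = (y - 3)*(y - 1)*(y - 4)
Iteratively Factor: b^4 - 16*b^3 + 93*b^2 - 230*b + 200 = (b - 5)*(b^3 - 11*b^2 + 38*b - 40) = (b - 5)*(b - 2)*(b^2 - 9*b + 20) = (b - 5)*(b - 4)*(b - 2)*(b - 5)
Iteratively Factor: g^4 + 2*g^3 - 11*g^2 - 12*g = (g + 4)*(g^3 - 2*g^2 - 3*g) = (g + 1)*(g + 4)*(g^2 - 3*g) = g*(g + 1)*(g + 4)*(g - 3)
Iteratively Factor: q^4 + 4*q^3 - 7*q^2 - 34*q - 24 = (q - 3)*(q^3 + 7*q^2 + 14*q + 8) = (q - 3)*(q + 1)*(q^2 + 6*q + 8) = (q - 3)*(q + 1)*(q + 2)*(q + 4)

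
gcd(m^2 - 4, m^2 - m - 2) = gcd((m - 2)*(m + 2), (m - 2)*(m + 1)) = m - 2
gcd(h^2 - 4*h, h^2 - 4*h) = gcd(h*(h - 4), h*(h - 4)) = h^2 - 4*h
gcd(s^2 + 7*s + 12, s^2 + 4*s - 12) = 1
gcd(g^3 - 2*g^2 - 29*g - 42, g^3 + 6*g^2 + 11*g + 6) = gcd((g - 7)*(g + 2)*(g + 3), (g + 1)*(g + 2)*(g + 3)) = g^2 + 5*g + 6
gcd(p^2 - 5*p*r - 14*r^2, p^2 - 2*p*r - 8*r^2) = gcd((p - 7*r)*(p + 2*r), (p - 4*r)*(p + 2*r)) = p + 2*r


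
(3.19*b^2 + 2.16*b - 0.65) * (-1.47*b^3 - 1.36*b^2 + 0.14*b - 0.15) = -4.6893*b^5 - 7.5136*b^4 - 1.5355*b^3 + 0.7079*b^2 - 0.415*b + 0.0975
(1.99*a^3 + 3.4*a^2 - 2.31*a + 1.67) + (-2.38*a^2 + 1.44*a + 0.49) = 1.99*a^3 + 1.02*a^2 - 0.87*a + 2.16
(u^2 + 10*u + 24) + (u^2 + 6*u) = 2*u^2 + 16*u + 24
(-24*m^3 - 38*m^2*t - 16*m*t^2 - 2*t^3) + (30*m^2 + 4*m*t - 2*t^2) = -24*m^3 - 38*m^2*t + 30*m^2 - 16*m*t^2 + 4*m*t - 2*t^3 - 2*t^2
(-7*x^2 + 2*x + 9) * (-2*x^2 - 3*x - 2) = 14*x^4 + 17*x^3 - 10*x^2 - 31*x - 18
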